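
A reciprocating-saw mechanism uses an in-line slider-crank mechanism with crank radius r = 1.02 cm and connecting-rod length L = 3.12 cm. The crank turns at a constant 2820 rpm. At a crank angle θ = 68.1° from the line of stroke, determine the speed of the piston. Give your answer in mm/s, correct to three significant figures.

3150

ω = 2π·2820/60 = 295.3 rad/s
For an in-line slider-crank, x = r cosθ + √(L² − r² sin²θ), so v = −rω sinθ·[1 + r cosθ/√(L² − r² sin²θ)].
With r = 0.0102 m, L = 0.0312 m, θ = 68.1°: √(L² − r² sin²θ) = 0.02973 m.
v = −0.0102·295.3·0.92784·[1 + 0.0102·0.37299/0.02973] = -3.1524 m/s.
|v| = 3.1524 m/s = 3152.4 mm/s.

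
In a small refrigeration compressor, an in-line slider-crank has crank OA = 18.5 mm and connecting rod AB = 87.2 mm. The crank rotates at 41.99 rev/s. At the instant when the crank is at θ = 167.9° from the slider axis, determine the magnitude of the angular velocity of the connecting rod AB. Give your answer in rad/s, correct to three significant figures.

54.8

ω = 263.8 rad/s (converted from 41.99 rev/s).
The rod makes angle φ with the slider axis where L sinφ = r sinθ; differentiating, L cosφ·φ̇ = r ω cosθ.
L cosφ = √(L² − r² sin²θ) = 0.087114 m.
|ω_rod| = r ω |cosθ| / √(L² − r² sin²θ) = 0.0185·263.8·0.97778/0.087114 = 54.784 rad/s.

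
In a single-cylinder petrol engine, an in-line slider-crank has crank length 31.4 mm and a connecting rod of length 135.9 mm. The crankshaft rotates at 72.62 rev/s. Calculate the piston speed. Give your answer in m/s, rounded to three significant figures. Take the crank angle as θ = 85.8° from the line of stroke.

ω = 2π·72.6 = 456.3 rad/s
For an in-line slider-crank, x = r cosθ + √(L² − r² sin²θ), so v = −rω sinθ·[1 + r cosθ/√(L² − r² sin²θ)].
With r = 0.0314 m, L = 0.1359 m, θ = 85.8°: √(L² − r² sin²θ) = 0.13224 m.
v = −0.0314·456.3·0.99731·[1 + 0.0314·0.07324/0.13224] = -14.537 m/s.
|v| = 14.537 m/s.

14.5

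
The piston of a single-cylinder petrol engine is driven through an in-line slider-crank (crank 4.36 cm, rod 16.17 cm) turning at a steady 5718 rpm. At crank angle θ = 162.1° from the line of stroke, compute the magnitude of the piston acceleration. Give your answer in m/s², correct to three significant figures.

ω = 2π·5718/60 = 598.8 rad/s
x(θ) = r cosθ + √(L² − r² sin²θ); with ω constant, a = ω²·d²x/dθ².
d²x/dθ² = −r cosθ − r²(cos2θ)/√u − r⁴ sin²2θ/(4u^{3/2}),  u = L² − r² sin²θ = 0.0259673 m².
Substituting r = 0.0436 m, L = 0.1617 m, θ = 162.1°: d²x/dθ² = +0.031848 m.
a = ω²·d²x/dθ² = (598.8)²·(+0.031848) = +11419 m/s²;  |a| = 11419 m/s².

11400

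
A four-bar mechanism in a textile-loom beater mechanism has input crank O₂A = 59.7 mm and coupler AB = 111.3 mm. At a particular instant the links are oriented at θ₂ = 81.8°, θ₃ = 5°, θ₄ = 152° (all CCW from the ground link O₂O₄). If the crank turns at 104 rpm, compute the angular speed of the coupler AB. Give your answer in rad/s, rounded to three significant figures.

ω₂ = 10.89 rad/s (from 104 rpm).
Differentiating the loop-closure r₂e^{iθ₂}+r₃e^{iθ₃}=r₁+r₄e^{iθ₄} gives r₂ω₂e^{iθ₂}+r₃ω₃e^{iθ₃}=r₄ω₄e^{iθ₄}.
Eliminating the other unknown: ω₃ = r₂ω₂ sin(θ₄−θ₂) / [r₃ sin(θ₃−θ₄)].
Numerator sine = +0.94088; denominator sine = -0.54464.
Result = 0.0597·10.89·(+0.94088) / (0.1113·(-0.54464)) = -10.092 rad/s; magnitude 10.092 rad/s.

10.1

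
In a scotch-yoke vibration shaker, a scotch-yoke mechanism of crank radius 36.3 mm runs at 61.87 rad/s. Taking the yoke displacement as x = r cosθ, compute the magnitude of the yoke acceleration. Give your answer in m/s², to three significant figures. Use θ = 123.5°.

ω = 61.87 rad/s
x = r cosθ ⇒ ẍ = −rω² cosθ (ω constant).
|a| = rω²|cosθ| = 0.0363·(61.87)²·|cos 123.5°| = 76.693 m/s².

76.7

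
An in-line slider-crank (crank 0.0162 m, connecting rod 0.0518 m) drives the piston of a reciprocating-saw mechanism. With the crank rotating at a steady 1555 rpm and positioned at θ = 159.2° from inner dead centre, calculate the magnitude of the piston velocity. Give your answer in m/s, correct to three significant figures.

ω = 2π·1555/60 = 162.8 rad/s
For an in-line slider-crank, x = r cosθ + √(L² − r² sin²θ), so v = −rω sinθ·[1 + r cosθ/√(L² − r² sin²θ)].
With r = 0.0162 m, L = 0.0518 m, θ = 159.2°: √(L² − r² sin²θ) = 0.05148 m.
v = −0.0162·162.8·0.35511·[1 + 0.0162·-0.93483/0.05148] = -0.66119 m/s.
|v| = 0.66119 m/s.

0.661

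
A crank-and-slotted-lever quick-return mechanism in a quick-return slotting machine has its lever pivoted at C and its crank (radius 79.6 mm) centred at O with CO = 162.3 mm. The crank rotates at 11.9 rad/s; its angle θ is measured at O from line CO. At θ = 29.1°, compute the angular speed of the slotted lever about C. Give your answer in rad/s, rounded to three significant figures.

3.80

ω = 11.9 rad/s
Crank pin A relative to C: A = (d + r cosθ, r sinθ); lever angle φ = atan2(r sinθ, d + r cosθ).
Differentiating tanφ: φ̇ = rω(d cosθ + r)/(d² + r² + 2dr cosθ).
d² + r² + 2dr cosθ = |CA|² = 0.0552541 m²;  d cosθ + r = +0.22141 m.
|ω_lever| = |0.0796·11.9·+0.22141| / 0.0552541 = 3.7958 rad/s.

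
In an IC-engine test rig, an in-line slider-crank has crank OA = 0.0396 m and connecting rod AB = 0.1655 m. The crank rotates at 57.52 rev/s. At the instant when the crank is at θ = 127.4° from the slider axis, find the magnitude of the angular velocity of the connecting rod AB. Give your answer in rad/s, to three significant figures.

ω = 361.4 rad/s (converted from 57.52 rev/s).
The rod makes angle φ with the slider axis where L sinφ = r sinθ; differentiating, L cosφ·φ̇ = r ω cosθ.
L cosφ = √(L² − r² sin²θ) = 0.16248 m.
|ω_rod| = r ω |cosθ| / √(L² − r² sin²θ) = 0.0396·361.4·0.60738/0.16248 = 53.499 rad/s.

53.5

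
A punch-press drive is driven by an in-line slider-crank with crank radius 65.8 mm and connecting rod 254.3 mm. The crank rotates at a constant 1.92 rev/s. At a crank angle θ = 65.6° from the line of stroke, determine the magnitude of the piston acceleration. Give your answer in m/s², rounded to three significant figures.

2.30

ω = 2π·1.92 = 12.06 rad/s
x(θ) = r cosθ + √(L² − r² sin²θ); with ω constant, a = ω²·d²x/dθ².
d²x/dθ² = −r cosθ − r²(cos2θ)/√u − r⁴ sin²2θ/(4u^{3/2}),  u = L² − r² sin²θ = 0.0610777 m².
Substituting r = 0.0658 m, L = 0.2543 m, θ = 65.6°: d²x/dθ² = -0.015818 m.
a = ω²·d²x/dθ² = (12.06)²·(-0.015818) = -2.3021 m/s²;  |a| = 2.3021 m/s².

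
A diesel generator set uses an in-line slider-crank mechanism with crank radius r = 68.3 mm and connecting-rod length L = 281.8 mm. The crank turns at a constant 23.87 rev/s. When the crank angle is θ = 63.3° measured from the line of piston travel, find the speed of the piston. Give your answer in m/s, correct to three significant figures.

10.2

ω = 2π·23.9 = 150 rad/s
For an in-line slider-crank, x = r cosθ + √(L² − r² sin²θ), so v = −rω sinθ·[1 + r cosθ/√(L² − r² sin²θ)].
With r = 0.0683 m, L = 0.2818 m, θ = 63.3°: √(L² − r² sin²θ) = 0.27511 m.
v = −0.0683·150·0.89337·[1 + 0.0683·0.44932/0.27511] = -10.172 m/s.
|v| = 10.172 m/s.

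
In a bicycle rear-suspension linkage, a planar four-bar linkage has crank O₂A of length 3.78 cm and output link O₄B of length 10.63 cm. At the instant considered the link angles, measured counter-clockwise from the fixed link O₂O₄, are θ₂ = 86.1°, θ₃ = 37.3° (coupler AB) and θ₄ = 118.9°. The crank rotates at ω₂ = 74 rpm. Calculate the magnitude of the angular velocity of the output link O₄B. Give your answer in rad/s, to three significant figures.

2.10

ω₂ = 7.749 rad/s (from 74 rpm).
Differentiating the loop-closure r₂e^{iθ₂}+r₃e^{iθ₃}=r₁+r₄e^{iθ₄} gives r₂ω₂e^{iθ₂}+r₃ω₃e^{iθ₃}=r₄ω₄e^{iθ₄}.
Eliminating the other unknown: ω₄ = r₂ω₂ sin(θ₂−θ₃) / [r₄ sin(θ₄−θ₃)].
Numerator sine = +0.75241; denominator sine = +0.98927.
Result = 0.0378·7.749·(+0.75241) / (0.1063·(+0.98927)) = +2.0959 rad/s; magnitude 2.0959 rad/s.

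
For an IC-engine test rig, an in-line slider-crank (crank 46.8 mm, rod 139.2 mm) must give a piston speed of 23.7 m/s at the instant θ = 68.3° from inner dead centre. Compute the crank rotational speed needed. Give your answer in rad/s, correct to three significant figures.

482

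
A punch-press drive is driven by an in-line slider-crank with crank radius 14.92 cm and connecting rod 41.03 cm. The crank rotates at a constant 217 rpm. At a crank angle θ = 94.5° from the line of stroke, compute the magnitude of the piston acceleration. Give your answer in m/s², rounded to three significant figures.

35.7

ω = 2π·217/60 = 22.72 rad/s
x(θ) = r cosθ + √(L² − r² sin²θ); with ω constant, a = ω²·d²x/dθ².
d²x/dθ² = −r cosθ − r²(cos2θ)/√u − r⁴ sin²2θ/(4u^{3/2}),  u = L² − r² sin²θ = 0.146222 m².
Substituting r = 0.1492 m, L = 0.4103 m, θ = 94.5°: d²x/dθ² = +0.06915 m.
a = ω²·d²x/dθ² = (22.72)²·(+0.06915) = +35.708 m/s²;  |a| = 35.708 m/s².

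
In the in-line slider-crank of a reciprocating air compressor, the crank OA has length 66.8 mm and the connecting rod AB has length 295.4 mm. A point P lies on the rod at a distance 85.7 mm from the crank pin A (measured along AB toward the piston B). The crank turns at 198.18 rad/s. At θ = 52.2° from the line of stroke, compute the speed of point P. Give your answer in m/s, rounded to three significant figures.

12.3

ω = 198.2 rad/s.  Crank-pin speed |V_A| = rω = 13.238 m/s, perpendicular to OA.
Rod angle: sinφ = −(r/L) sinθ ⇒ φ = -10.293°; ω_rod = −rω cosθ/√(L²−r²sin²θ) = -27.917 rad/s.
V_P = V_A + ω_rod × AP, with AP = 0.0857 m along the rod.
Components: V_Px = −rω sinθ − a·ω_rod·sinφ = -10.888 m/s;  V_Py = rω cosθ + a·ω_rod·cosφ = +5.76 m/s.
|V_P| = √(V_Px² + V_Py²) = 12.318 m/s.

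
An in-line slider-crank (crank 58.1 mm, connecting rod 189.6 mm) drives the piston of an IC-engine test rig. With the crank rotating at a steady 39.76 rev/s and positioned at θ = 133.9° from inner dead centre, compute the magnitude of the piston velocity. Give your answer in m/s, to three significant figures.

ω = 2π·39.8 = 249.8 rad/s
For an in-line slider-crank, x = r cosθ + √(L² − r² sin²θ), so v = −rω sinθ·[1 + r cosθ/√(L² − r² sin²θ)].
With r = 0.0581 m, L = 0.1896 m, θ = 133.9°: √(L² − r² sin²θ) = 0.18492 m.
v = −0.0581·249.8·0.72055·[1 + 0.0581·-0.69340/0.18492] = -8.18 m/s.
|v| = 8.18 m/s.

8.18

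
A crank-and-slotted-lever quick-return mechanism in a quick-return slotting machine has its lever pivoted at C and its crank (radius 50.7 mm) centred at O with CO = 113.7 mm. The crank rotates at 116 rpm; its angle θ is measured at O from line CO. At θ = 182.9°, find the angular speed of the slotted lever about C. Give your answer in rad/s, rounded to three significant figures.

9.72

ω = 12.15 rad/s (from 116 rpm).
Crank pin A relative to C: A = (d + r cosθ, r sinθ); lever angle φ = atan2(r sinθ, d + r cosθ).
Differentiating tanφ: φ̇ = rω(d cosθ + r)/(d² + r² + 2dr cosθ).
d² + r² + 2dr cosθ = |CA|² = 0.00398376 m²;  d cosθ + r = -0.062854 m.
|ω_lever| = |0.0507·12.15·-0.062854| / 0.00398376 = 9.7171 rad/s.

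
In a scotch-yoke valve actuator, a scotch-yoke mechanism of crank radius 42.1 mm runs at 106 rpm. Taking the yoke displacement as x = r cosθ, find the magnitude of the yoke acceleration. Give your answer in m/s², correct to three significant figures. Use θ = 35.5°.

4.22

ω = 11.1 rad/s (from 106 rpm).
x = r cosθ ⇒ ẍ = −rω² cosθ (ω constant).
|a| = rω²|cosθ| = 0.0421·(11.1)²·|cos 35.5°| = 4.2232 m/s².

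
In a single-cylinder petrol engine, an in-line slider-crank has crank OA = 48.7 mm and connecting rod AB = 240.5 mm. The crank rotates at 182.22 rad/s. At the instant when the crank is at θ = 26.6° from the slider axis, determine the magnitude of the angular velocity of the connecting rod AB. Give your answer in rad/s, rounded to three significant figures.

ω = 182.2 rad/s
The rod makes angle φ with the slider axis where L sinφ = r sinθ; differentiating, L cosφ·φ̇ = r ω cosθ.
L cosφ = √(L² − r² sin²θ) = 0.23951 m.
|ω_rod| = r ω |cosθ| / √(L² − r² sin²θ) = 0.0487·182.2·0.89415/0.23951 = 33.129 rad/s.

33.1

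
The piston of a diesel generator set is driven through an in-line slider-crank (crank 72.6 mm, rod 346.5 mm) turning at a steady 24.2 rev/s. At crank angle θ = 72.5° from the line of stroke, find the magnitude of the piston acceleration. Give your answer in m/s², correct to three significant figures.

212

ω = 2π·24.2 = 152.1 rad/s
x(θ) = r cosθ + √(L² − r² sin²θ); with ω constant, a = ω²·d²x/dθ².
d²x/dθ² = −r cosθ − r²(cos2θ)/√u − r⁴ sin²2θ/(4u^{3/2}),  u = L² − r² sin²θ = 0.115268 m².
Substituting r = 0.0726 m, L = 0.3465 m, θ = 72.5°: d²x/dθ² = -0.0091727 m.
a = ω²·d²x/dθ² = (152.1)²·(-0.0091727) = -212.07 m/s²;  |a| = 212.07 m/s².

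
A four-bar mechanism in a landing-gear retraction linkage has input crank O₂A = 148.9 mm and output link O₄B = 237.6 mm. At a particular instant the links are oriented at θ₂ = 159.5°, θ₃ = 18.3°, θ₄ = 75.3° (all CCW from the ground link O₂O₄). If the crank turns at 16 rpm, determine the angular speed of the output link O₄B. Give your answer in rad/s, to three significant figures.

0.785

ω₂ = 1.676 rad/s (from 16 rpm).
Differentiating the loop-closure r₂e^{iθ₂}+r₃e^{iθ₃}=r₁+r₄e^{iθ₄} gives r₂ω₂e^{iθ₂}+r₃ω₃e^{iθ₃}=r₄ω₄e^{iθ₄}.
Eliminating the other unknown: ω₄ = r₂ω₂ sin(θ₂−θ₃) / [r₄ sin(θ₄−θ₃)].
Numerator sine = +0.62660; denominator sine = +0.83867.
Result = 0.1489·1.676·(+0.62660) / (0.2376·(+0.83867)) = +0.78451 rad/s; magnitude 0.78451 rad/s.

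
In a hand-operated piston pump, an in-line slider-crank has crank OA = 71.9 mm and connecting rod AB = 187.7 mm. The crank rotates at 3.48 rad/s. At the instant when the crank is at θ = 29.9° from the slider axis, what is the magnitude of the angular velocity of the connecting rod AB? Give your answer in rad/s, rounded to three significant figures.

1.18

ω = 3.48 rad/s
The rod makes angle φ with the slider axis where L sinφ = r sinθ; differentiating, L cosφ·φ̇ = r ω cosθ.
L cosφ = √(L² − r² sin²θ) = 0.18425 m.
|ω_rod| = r ω |cosθ| / √(L² − r² sin²θ) = 0.0719·3.48·0.86690/0.18425 = 1.1773 rad/s.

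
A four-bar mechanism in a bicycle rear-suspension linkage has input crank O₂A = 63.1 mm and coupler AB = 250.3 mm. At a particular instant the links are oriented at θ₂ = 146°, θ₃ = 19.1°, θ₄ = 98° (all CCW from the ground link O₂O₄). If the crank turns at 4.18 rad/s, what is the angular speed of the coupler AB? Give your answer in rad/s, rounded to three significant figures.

0.798

ω₂ = 4.18 rad/s
Differentiating the loop-closure r₂e^{iθ₂}+r₃e^{iθ₃}=r₁+r₄e^{iθ₄} gives r₂ω₂e^{iθ₂}+r₃ω₃e^{iθ₃}=r₄ω₄e^{iθ₄}.
Eliminating the other unknown: ω₃ = r₂ω₂ sin(θ₄−θ₂) / [r₃ sin(θ₃−θ₄)].
Numerator sine = -0.74314; denominator sine = -0.98129.
Result = 0.0631·4.18·(-0.74314) / (0.2503·(-0.98129)) = +0.79803 rad/s; magnitude 0.79803 rad/s.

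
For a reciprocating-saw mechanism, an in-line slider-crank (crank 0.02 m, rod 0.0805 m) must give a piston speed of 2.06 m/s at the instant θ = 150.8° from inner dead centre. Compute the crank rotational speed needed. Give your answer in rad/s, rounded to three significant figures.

For an in-line slider-crank, |v_piston| = rω|sinθ|·[1 + r cosθ/√(L² − r² sin²θ)].
With r = 0.02 m, L = 0.0805 m, θ = 150.8°: the bracketed kinematic factor |dx/dθ| = 0.0076254 m.
ω = v/|dx/dθ| = 2.06/0.0076254 = 270.15 rad/s.

270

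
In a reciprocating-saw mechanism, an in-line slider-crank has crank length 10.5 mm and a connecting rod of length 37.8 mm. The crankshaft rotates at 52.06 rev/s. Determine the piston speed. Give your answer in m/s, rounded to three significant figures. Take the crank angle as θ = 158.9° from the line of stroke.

0.914

ω = 2π·52.1 = 327.1 rad/s
For an in-line slider-crank, x = r cosθ + √(L² − r² sin²θ), so v = −rω sinθ·[1 + r cosθ/√(L² − r² sin²θ)].
With r = 0.0105 m, L = 0.0378 m, θ = 158.9°: √(L² − r² sin²θ) = 0.037611 m.
v = −0.0105·327.1·0.36000·[1 + 0.0105·-0.93295/0.037611] = -0.9144 m/s.
|v| = 0.9144 m/s.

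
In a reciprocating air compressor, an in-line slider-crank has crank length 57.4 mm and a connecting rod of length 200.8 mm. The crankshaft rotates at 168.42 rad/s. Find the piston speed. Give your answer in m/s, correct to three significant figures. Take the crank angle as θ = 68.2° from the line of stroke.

ω = 168.4 rad/s
For an in-line slider-crank, x = r cosθ + √(L² − r² sin²θ), so v = −rω sinθ·[1 + r cosθ/√(L² − r² sin²θ)].
With r = 0.0574 m, L = 0.2008 m, θ = 68.2°: √(L² − r² sin²θ) = 0.1936 m.
v = −0.0574·168.4·0.92849·[1 + 0.0574·0.37137/0.1936] = -9.9643 m/s.
|v| = 9.9643 m/s.

9.96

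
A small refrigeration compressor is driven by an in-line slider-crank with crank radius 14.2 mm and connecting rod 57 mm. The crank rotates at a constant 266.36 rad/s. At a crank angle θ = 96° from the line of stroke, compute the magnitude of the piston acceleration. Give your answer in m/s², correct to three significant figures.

ω = 266.4 rad/s
x(θ) = r cosθ + √(L² − r² sin²θ); with ω constant, a = ω²·d²x/dθ².
d²x/dθ² = −r cosθ − r²(cos2θ)/√u − r⁴ sin²2θ/(4u^{3/2}),  u = L² − r² sin²θ = 0.00304956 m².
Substituting r = 0.0142 m, L = 0.057 m, θ = 96°: d²x/dθ² = +0.0050533 m.
a = ω²·d²x/dθ² = (266.4)²·(+0.0050533) = +358.52 m/s²;  |a| = 358.52 m/s².

359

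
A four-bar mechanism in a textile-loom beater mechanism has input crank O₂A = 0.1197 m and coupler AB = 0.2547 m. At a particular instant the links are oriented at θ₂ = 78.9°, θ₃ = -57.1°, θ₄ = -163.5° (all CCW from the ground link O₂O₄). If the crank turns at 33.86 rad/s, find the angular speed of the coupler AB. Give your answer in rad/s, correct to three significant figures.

ω₂ = 33.86 rad/s
Differentiating the loop-closure r₂e^{iθ₂}+r₃e^{iθ₃}=r₁+r₄e^{iθ₄} gives r₂ω₂e^{iθ₂}+r₃ω₃e^{iθ₃}=r₄ω₄e^{iθ₄}.
Eliminating the other unknown: ω₃ = r₂ω₂ sin(θ₄−θ₂) / [r₃ sin(θ₃−θ₄)].
Numerator sine = +0.88620; denominator sine = +0.95931.
Result = 0.1197·33.86·(+0.88620) / (0.2547·(+0.95931)) = +14.7 rad/s; magnitude 14.7 rad/s.

14.7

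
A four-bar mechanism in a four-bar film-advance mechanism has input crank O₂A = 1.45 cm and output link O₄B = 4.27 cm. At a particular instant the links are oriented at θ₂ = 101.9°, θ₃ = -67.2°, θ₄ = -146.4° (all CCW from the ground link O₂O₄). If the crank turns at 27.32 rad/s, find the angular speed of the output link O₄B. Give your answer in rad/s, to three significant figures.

1.79

ω₂ = 27.32 rad/s
Differentiating the loop-closure r₂e^{iθ₂}+r₃e^{iθ₃}=r₁+r₄e^{iθ₄} gives r₂ω₂e^{iθ₂}+r₃ω₃e^{iθ₃}=r₄ω₄e^{iθ₄}.
Eliminating the other unknown: ω₄ = r₂ω₂ sin(θ₂−θ₃) / [r₄ sin(θ₄−θ₃)].
Numerator sine = +0.18910; denominator sine = -0.98229.
Result = 0.0145·27.32·(+0.18910) / (0.0427·(-0.98229)) = -1.7859 rad/s; magnitude 1.7859 rad/s.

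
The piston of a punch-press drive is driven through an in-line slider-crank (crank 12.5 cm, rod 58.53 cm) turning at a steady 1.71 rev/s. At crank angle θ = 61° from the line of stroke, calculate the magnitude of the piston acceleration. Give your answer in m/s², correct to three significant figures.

5.36

ω = 2π·1.71 = 10.74 rad/s
x(θ) = r cosθ + √(L² − r² sin²θ); with ω constant, a = ω²·d²x/dθ².
d²x/dθ² = −r cosθ − r²(cos2θ)/√u − r⁴ sin²2θ/(4u^{3/2}),  u = L² − r² sin²θ = 0.330624 m².
Substituting r = 0.125 m, L = 0.5853 m, θ = 61°: d²x/dθ² = -0.046432 m.
a = ω²·d²x/dθ² = (10.74)²·(-0.046432) = -5.3601 m/s²;  |a| = 5.3601 m/s².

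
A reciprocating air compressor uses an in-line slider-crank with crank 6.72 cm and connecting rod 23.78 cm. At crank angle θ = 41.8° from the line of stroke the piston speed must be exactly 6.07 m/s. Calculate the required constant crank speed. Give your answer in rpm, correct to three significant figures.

For an in-line slider-crank, |v_piston| = rω|sinθ|·[1 + r cosθ/√(L² − r² sin²θ)].
With r = 0.0672 m, L = 0.2378 m, θ = 41.8°: the bracketed kinematic factor |dx/dθ| = 0.054399 m.
ω = v/|dx/dθ| = 6.07/0.054399 = 111.58 rad/s.
N = 60ω/(2π) = 1065.5 rpm.

1070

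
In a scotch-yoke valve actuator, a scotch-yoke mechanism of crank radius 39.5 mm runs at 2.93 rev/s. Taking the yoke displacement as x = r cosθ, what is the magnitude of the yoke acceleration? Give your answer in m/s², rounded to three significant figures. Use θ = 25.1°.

ω = 18.41 rad/s (from 2.93 rev/s).
x = r cosθ ⇒ ẍ = −rω² cosθ (ω constant).
|a| = rω²|cosθ| = 0.0395·(18.41)²·|cos 25.1°| = 12.123 m/s².

12.1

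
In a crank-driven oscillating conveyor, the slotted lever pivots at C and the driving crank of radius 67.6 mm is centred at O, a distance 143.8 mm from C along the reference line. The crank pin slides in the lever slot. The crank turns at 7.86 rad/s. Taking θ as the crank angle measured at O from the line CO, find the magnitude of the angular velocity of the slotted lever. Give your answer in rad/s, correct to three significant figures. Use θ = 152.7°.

4.01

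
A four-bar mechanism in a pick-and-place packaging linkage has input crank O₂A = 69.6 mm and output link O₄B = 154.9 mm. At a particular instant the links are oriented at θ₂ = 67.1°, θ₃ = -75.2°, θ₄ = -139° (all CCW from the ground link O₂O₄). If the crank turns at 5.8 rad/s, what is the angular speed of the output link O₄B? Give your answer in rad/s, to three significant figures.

1.78

ω₂ = 5.8 rad/s
Differentiating the loop-closure r₂e^{iθ₂}+r₃e^{iθ₃}=r₁+r₄e^{iθ₄} gives r₂ω₂e^{iθ₂}+r₃ω₃e^{iθ₃}=r₄ω₄e^{iθ₄}.
Eliminating the other unknown: ω₄ = r₂ω₂ sin(θ₂−θ₃) / [r₄ sin(θ₄−θ₃)].
Numerator sine = +0.61153; denominator sine = -0.89726.
Result = 0.0696·5.8·(+0.61153) / (0.1549·(-0.89726)) = -1.7762 rad/s; magnitude 1.7762 rad/s.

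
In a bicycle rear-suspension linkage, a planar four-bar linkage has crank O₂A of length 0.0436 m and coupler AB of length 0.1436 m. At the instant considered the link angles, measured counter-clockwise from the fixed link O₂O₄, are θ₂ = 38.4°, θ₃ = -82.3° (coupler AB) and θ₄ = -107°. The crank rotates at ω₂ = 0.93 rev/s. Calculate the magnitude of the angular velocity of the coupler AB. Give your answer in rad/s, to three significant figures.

ω₂ = 5.843 rad/s (from 0.93 rev/s).
Differentiating the loop-closure r₂e^{iθ₂}+r₃e^{iθ₃}=r₁+r₄e^{iθ₄} gives r₂ω₂e^{iθ₂}+r₃ω₃e^{iθ₃}=r₄ω₄e^{iθ₄}.
Eliminating the other unknown: ω₃ = r₂ω₂ sin(θ₄−θ₂) / [r₃ sin(θ₃−θ₄)].
Numerator sine = -0.56784; denominator sine = +0.41787.
Result = 0.0436·5.843·(-0.56784) / (0.1436·(+0.41787)) = -2.4109 rad/s; magnitude 2.4109 rad/s.

2.41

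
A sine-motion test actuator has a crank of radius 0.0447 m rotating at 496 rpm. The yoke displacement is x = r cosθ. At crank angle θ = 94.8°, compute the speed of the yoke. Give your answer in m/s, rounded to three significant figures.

ω = 51.94 rad/s (from 496 rpm).
x = r cosθ ⇒ ẋ = −rω sinθ.
|v| = rω|sinθ| = 0.0447·51.94·|sin 94.8°| = 2.3136 m/s.

2.31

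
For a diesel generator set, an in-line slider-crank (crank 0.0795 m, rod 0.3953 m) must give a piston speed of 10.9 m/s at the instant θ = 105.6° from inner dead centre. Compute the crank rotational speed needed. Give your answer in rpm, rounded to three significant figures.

1440

For an in-line slider-crank, |v_piston| = rω|sinθ|·[1 + r cosθ/√(L² − r² sin²θ)].
With r = 0.0795 m, L = 0.3953 m, θ = 105.6°: the bracketed kinematic factor |dx/dθ| = 0.07235 m.
ω = v/|dx/dθ| = 10.9/0.07235 = 150.66 rad/s.
N = 60ω/(2π) = 1438.7 rpm.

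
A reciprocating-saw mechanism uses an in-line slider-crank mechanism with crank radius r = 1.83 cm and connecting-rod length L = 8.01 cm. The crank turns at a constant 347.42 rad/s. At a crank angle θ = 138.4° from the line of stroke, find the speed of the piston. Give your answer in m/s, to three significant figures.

ω = 347.4 rad/s
For an in-line slider-crank, x = r cosθ + √(L² − r² sin²θ), so v = −rω sinθ·[1 + r cosθ/√(L² − r² sin²θ)].
With r = 0.0183 m, L = 0.0801 m, θ = 138.4°: √(L² − r² sin²θ) = 0.079173 m.
v = −0.0183·347.4·0.66393·[1 + 0.0183·-0.74780/0.079173] = -3.4915 m/s.
|v| = 3.4915 m/s.

3.49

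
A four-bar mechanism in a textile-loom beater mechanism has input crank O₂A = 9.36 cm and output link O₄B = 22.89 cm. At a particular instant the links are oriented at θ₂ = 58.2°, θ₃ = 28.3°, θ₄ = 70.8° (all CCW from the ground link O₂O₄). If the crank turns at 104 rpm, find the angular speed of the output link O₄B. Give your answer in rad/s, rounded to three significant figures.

3.29

ω₂ = 10.89 rad/s (from 104 rpm).
Differentiating the loop-closure r₂e^{iθ₂}+r₃e^{iθ₃}=r₁+r₄e^{iθ₄} gives r₂ω₂e^{iθ₂}+r₃ω₃e^{iθ₃}=r₄ω₄e^{iθ₄}.
Eliminating the other unknown: ω₄ = r₂ω₂ sin(θ₂−θ₃) / [r₄ sin(θ₄−θ₃)].
Numerator sine = +0.49849; denominator sine = +0.67559.
Result = 0.0936·10.89·(+0.49849) / (0.2289·(+0.67559)) = +3.286 rad/s; magnitude 3.286 rad/s.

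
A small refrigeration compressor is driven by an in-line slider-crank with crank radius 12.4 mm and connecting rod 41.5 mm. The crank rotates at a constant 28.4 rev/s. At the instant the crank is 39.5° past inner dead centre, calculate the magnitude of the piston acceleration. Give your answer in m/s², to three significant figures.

330

ω = 2π·28.4 = 178.4 rad/s
x(θ) = r cosθ + √(L² − r² sin²θ); with ω constant, a = ω²·d²x/dθ².
d²x/dθ² = −r cosθ − r²(cos2θ)/√u − r⁴ sin²2θ/(4u^{3/2}),  u = L² − r² sin²θ = 0.00166004 m².
Substituting r = 0.0124 m, L = 0.0415 m, θ = 39.5°: d²x/dθ² = -0.010372 m.
a = ω²·d²x/dθ² = (178.4)²·(-0.010372) = -330.28 m/s²;  |a| = 330.28 m/s².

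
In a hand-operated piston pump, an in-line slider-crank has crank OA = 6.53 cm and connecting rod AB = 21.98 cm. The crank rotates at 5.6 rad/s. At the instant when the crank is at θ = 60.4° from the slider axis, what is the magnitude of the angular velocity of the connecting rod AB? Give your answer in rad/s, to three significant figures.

0.851

ω = 5.6 rad/s
The rod makes angle φ with the slider axis where L sinφ = r sinθ; differentiating, L cosφ·φ̇ = r ω cosθ.
L cosφ = √(L² − r² sin²θ) = 0.21234 m.
|ω_rod| = r ω |cosθ| / √(L² − r² sin²θ) = 0.0653·5.6·0.49394/0.21234 = 0.85064 rad/s.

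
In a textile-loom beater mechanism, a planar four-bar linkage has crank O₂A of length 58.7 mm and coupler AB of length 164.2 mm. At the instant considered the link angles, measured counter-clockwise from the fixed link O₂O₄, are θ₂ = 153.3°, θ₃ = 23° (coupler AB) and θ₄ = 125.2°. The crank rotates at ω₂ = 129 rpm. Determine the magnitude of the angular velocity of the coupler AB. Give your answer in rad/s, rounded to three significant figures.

2.33

ω₂ = 13.51 rad/s (from 129 rpm).
Differentiating the loop-closure r₂e^{iθ₂}+r₃e^{iθ₃}=r₁+r₄e^{iθ₄} gives r₂ω₂e^{iθ₂}+r₃ω₃e^{iθ₃}=r₄ω₄e^{iθ₄}.
Eliminating the other unknown: ω₃ = r₂ω₂ sin(θ₄−θ₂) / [r₃ sin(θ₃−θ₄)].
Numerator sine = -0.47101; denominator sine = -0.97742.
Result = 0.0587·13.51·(-0.47101) / (0.1642·(-0.97742)) = +2.3272 rad/s; magnitude 2.3272 rad/s.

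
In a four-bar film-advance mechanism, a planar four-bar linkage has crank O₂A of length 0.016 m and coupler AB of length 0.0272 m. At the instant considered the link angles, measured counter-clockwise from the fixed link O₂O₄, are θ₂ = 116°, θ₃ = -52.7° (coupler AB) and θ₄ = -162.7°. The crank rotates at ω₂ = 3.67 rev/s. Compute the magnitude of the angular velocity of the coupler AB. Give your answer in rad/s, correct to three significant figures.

ω₂ = 23.06 rad/s (from 3.67 rev/s).
Differentiating the loop-closure r₂e^{iθ₂}+r₃e^{iθ₃}=r₁+r₄e^{iθ₄} gives r₂ω₂e^{iθ₂}+r₃ω₃e^{iθ₃}=r₄ω₄e^{iθ₄}.
Eliminating the other unknown: ω₃ = r₂ω₂ sin(θ₄−θ₂) / [r₃ sin(θ₃−θ₄)].
Numerator sine = +0.98849; denominator sine = +0.93969.
Result = 0.016·23.06·(+0.98849) / (0.0272·(+0.93969)) = +14.269 rad/s; magnitude 14.269 rad/s.

14.3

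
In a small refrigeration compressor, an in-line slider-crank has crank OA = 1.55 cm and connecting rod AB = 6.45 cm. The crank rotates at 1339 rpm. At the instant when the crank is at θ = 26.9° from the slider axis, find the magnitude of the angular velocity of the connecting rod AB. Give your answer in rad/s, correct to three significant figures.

30.2

ω = 140.2 rad/s (converted from 1339 rpm).
The rod makes angle φ with the slider axis where L sinφ = r sinθ; differentiating, L cosφ·φ̇ = r ω cosθ.
L cosφ = √(L² − r² sin²θ) = 0.064118 m.
|ω_rod| = r ω |cosθ| / √(L² − r² sin²θ) = 0.0155·140.2·0.89180/0.064118 = 30.229 rad/s.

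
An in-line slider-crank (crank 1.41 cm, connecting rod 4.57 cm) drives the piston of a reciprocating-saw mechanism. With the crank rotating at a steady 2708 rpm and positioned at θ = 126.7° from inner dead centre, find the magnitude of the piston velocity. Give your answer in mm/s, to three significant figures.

2600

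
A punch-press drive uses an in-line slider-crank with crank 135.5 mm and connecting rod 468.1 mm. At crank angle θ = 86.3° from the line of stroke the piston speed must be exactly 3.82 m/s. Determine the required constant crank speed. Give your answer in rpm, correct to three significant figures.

265

For an in-line slider-crank, |v_piston| = rω|sinθ|·[1 + r cosθ/√(L² − r² sin²θ)].
With r = 0.1355 m, L = 0.4681 m, θ = 86.3°: the bracketed kinematic factor |dx/dθ| = 0.13786 m.
ω = v/|dx/dθ| = 3.82/0.13786 = 27.71 rad/s.
N = 60ω/(2π) = 264.61 rpm.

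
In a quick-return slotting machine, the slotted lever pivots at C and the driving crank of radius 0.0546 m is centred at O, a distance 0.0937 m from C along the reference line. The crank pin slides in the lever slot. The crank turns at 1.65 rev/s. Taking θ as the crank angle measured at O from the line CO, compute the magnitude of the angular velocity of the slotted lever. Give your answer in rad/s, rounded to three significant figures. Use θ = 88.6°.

2.68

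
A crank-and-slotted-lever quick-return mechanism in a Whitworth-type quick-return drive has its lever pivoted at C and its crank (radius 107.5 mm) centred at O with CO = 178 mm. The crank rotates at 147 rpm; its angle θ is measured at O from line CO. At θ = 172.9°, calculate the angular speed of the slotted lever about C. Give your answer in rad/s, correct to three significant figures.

ω = 15.39 rad/s (from 147 rpm).
Crank pin A relative to C: A = (d + r cosθ, r sinθ); lever angle φ = atan2(r sinθ, d + r cosθ).
Differentiating tanφ: φ̇ = rω(d cosθ + r)/(d² + r² + 2dr cosθ).
d² + r² + 2dr cosθ = |CA|² = 0.00526371 m²;  d cosθ + r = -0.069135 m.
|ω_lever| = |0.1075·15.39·-0.069135| / 0.00526371 = 21.735 rad/s.

21.7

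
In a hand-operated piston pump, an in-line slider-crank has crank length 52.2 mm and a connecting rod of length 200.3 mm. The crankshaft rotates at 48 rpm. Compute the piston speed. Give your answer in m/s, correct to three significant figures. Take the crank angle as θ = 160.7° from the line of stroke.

0.0653

ω = 2π·48/60 = 5.027 rad/s
For an in-line slider-crank, x = r cosθ + √(L² − r² sin²θ), so v = −rω sinθ·[1 + r cosθ/√(L² − r² sin²θ)].
With r = 0.0522 m, L = 0.2003 m, θ = 160.7°: √(L² − r² sin²θ) = 0.19956 m.
v = −0.0522·5.027·0.33051·[1 + 0.0522·-0.94380/0.19956] = -0.065312 m/s.
|v| = 0.065312 m/s.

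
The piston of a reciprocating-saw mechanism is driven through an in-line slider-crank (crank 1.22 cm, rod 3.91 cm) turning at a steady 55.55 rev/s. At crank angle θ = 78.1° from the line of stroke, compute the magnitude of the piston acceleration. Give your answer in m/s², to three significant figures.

ω = 2π·55.5 = 349 rad/s
x(θ) = r cosθ + √(L² − r² sin²θ); with ω constant, a = ω²·d²x/dθ².
d²x/dθ² = −r cosθ − r²(cos2θ)/√u − r⁴ sin²2θ/(4u^{3/2}),  u = L² − r² sin²θ = 0.0013863 m².
Substituting r = 0.0122 m, L = 0.0391 m, θ = 78.1°: d²x/dθ² = +0.0011244 m.
a = ω²·d²x/dθ² = (349)²·(+0.0011244) = +136.98 m/s²;  |a| = 136.98 m/s².

137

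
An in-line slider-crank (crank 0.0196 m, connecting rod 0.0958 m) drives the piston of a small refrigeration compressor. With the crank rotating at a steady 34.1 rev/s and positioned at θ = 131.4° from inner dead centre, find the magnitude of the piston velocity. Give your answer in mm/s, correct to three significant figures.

2720

ω = 2π·34.1 = 214.3 rad/s
For an in-line slider-crank, x = r cosθ + √(L² − r² sin²θ), so v = −rω sinθ·[1 + r cosθ/√(L² − r² sin²θ)].
With r = 0.0196 m, L = 0.0958 m, θ = 131.4°: √(L² − r² sin²θ) = 0.094665 m.
v = −0.0196·214.3·0.75011·[1 + 0.0196·-0.66131/0.094665] = -2.7187 m/s.
|v| = 2.7187 m/s = 2718.7 mm/s.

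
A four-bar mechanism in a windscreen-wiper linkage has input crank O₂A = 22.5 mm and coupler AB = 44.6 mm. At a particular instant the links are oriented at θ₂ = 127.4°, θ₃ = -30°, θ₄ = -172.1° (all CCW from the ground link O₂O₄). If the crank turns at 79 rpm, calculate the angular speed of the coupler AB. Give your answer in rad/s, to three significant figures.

ω₂ = 8.273 rad/s (from 79 rpm).
Differentiating the loop-closure r₂e^{iθ₂}+r₃e^{iθ₃}=r₁+r₄e^{iθ₄} gives r₂ω₂e^{iθ₂}+r₃ω₃e^{iθ₃}=r₄ω₄e^{iθ₄}.
Eliminating the other unknown: ω₃ = r₂ω₂ sin(θ₄−θ₂) / [r₃ sin(θ₃−θ₄)].
Numerator sine = +0.87036; denominator sine = +0.61429.
Result = 0.0225·8.273·(+0.87036) / (0.0446·(+0.61429)) = +5.9133 rad/s; magnitude 5.9133 rad/s.

5.91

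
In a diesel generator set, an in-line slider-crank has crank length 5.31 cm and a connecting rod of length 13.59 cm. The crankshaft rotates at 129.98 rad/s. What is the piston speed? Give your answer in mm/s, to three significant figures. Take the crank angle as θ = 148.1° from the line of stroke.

2410

ω = 130 rad/s
For an in-line slider-crank, x = r cosθ + √(L² − r² sin²θ), so v = −rω sinθ·[1 + r cosθ/√(L² − r² sin²θ)].
With r = 0.0531 m, L = 0.1359 m, θ = 148.1°: √(L² − r² sin²θ) = 0.13297 m.
v = −0.0531·130·0.52844·[1 + 0.0531·-0.84897/0.13297] = -2.4107 m/s.
|v| = 2.4107 m/s = 2410.7 mm/s.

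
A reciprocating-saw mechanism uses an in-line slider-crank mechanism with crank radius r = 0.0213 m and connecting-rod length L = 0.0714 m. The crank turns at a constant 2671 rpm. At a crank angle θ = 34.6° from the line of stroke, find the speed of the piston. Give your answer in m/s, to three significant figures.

4.23

ω = 2π·2671/60 = 279.7 rad/s
For an in-line slider-crank, x = r cosθ + √(L² − r² sin²θ), so v = −rω sinθ·[1 + r cosθ/√(L² − r² sin²θ)].
With r = 0.0213 m, L = 0.0714 m, θ = 34.6°: √(L² − r² sin²θ) = 0.070368 m.
v = −0.0213·279.7·0.56784·[1 + 0.0213·0.82314/0.070368] = -4.226 m/s.
|v| = 4.226 m/s.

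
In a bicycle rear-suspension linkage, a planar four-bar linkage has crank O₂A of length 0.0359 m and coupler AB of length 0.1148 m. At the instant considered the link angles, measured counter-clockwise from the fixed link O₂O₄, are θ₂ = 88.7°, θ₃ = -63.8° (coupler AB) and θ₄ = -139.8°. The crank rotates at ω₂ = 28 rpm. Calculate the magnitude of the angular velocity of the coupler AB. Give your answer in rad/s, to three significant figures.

ω₂ = 2.932 rad/s (from 28 rpm).
Differentiating the loop-closure r₂e^{iθ₂}+r₃e^{iθ₃}=r₁+r₄e^{iθ₄} gives r₂ω₂e^{iθ₂}+r₃ω₃e^{iθ₃}=r₄ω₄e^{iθ₄}.
Eliminating the other unknown: ω₃ = r₂ω₂ sin(θ₄−θ₂) / [r₃ sin(θ₃−θ₄)].
Numerator sine = +0.74896; denominator sine = +0.97030.
Result = 0.0359·2.932·(+0.74896) / (0.1148·(+0.97030)) = +0.70777 rad/s; magnitude 0.70777 rad/s.

0.708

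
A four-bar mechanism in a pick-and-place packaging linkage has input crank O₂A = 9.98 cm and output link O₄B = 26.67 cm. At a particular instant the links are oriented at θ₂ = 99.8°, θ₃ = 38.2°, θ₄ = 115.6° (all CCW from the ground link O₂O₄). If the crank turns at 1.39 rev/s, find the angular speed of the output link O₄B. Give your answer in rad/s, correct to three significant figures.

2.95

ω₂ = 8.734 rad/s (from 1.39 rev/s).
Differentiating the loop-closure r₂e^{iθ₂}+r₃e^{iθ₃}=r₁+r₄e^{iθ₄} gives r₂ω₂e^{iθ₂}+r₃ω₃e^{iθ₃}=r₄ω₄e^{iθ₄}.
Eliminating the other unknown: ω₄ = r₂ω₂ sin(θ₂−θ₃) / [r₄ sin(θ₄−θ₃)].
Numerator sine = +0.87965; denominator sine = +0.97592.
Result = 0.0998·8.734·(+0.87965) / (0.2667·(+0.97592)) = +2.9458 rad/s; magnitude 2.9458 rad/s.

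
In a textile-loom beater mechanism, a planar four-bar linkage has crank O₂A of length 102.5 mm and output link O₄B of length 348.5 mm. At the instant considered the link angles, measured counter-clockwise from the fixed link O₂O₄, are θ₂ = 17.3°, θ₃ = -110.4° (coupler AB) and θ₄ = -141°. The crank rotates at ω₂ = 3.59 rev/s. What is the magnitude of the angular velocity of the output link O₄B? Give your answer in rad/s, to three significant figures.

ω₂ = 22.56 rad/s (from 3.59 rev/s).
Differentiating the loop-closure r₂e^{iθ₂}+r₃e^{iθ₃}=r₁+r₄e^{iθ₄} gives r₂ω₂e^{iθ₂}+r₃ω₃e^{iθ₃}=r₄ω₄e^{iθ₄}.
Eliminating the other unknown: ω₄ = r₂ω₂ sin(θ₂−θ₃) / [r₄ sin(θ₄−θ₃)].
Numerator sine = +0.79122; denominator sine = -0.50904.
Result = 0.1025·22.56·(+0.79122) / (0.3485·(-0.50904)) = -10.312 rad/s; magnitude 10.312 rad/s.

10.3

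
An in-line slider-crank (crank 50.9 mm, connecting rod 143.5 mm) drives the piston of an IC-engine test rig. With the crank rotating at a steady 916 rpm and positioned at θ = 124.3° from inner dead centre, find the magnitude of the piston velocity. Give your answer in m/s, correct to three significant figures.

3.19

ω = 2π·916/60 = 95.92 rad/s
For an in-line slider-crank, x = r cosθ + √(L² − r² sin²θ), so v = −rω sinθ·[1 + r cosθ/√(L² − r² sin²θ)].
With r = 0.0509 m, L = 0.1435 m, θ = 124.3°: √(L² − r² sin²θ) = 0.1372 m.
v = −0.0509·95.92·0.82610·[1 + 0.0509·-0.56353/0.1372] = -3.1902 m/s.
|v| = 3.1902 m/s.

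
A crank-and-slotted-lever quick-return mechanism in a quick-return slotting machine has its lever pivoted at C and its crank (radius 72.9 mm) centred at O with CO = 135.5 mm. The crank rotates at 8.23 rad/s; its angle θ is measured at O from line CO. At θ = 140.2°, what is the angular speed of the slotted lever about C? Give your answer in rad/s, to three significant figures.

2.20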